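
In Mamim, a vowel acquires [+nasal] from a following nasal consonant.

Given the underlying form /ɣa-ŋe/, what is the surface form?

[ɣãŋe]

The vowel /a/ is adjacent to the following nasal /ŋ/, so it acquires [+nasal] and surfaces as [ã].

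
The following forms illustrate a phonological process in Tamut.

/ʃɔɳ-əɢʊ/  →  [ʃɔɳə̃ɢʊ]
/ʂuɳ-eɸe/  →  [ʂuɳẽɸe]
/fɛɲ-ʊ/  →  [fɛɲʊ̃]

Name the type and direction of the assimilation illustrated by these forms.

The vowel /ə/ surfaces as nasalised [ə̃] next to the preceding nasal /ɳ/ — it has acquired the [+nasal] feature of its neighbour.
Likewise in the remaining data: /e/ → [ẽ] after /ɳ/; /ʊ/ → [ʊ̃] after /ɲ/ — each time a vowel is nasalised next to a preceding nasal.
Because the conditioning nasal is to the left of the vowel that changes, the process is progressive (perseverative).

progressive nasality assimilation (vowel nasalisation)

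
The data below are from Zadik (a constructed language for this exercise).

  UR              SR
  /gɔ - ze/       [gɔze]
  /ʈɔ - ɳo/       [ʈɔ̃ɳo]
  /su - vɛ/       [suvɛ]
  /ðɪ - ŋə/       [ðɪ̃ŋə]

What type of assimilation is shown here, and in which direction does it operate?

The vowel /ɔ/ surfaces as nasalised [ɔ̃] next to the following nasal /ɳ/ — it has acquired the [+nasal] feature of its neighbour.
The other form shows the same pattern: /ɪ/ → [ɪ̃] before /ŋ/ — each time a vowel is nasalised next to a following nasal.
No change occurs in [gɔze], [suvɛ] because the vowel at the boundary is adjacent to an oral consonant, not a nasal (/ɔ/ next to /z/; /u/ next to /v/).
Because the conditioning nasal is to the right of the vowel that changes, the process is regressive (anticipatory).

regressive nasality assimilation (vowel nasalisation)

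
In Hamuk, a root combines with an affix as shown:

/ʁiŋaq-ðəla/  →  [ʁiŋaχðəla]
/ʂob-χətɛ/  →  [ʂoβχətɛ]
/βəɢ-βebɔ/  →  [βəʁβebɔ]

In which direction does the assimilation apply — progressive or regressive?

regressive

The segment that alternates is /q/, which surfaces as [χ] when adjacent to /ð/.
The change stop → fricative matches the manner of the following /ð/, identifying this as manner assimilation.
Checking the remaining alternations: /b/ → [β] before /χ/ (stop → fricative, matching a fricative); /ɢ/ → [ʁ] before /β/ (stop → fricative, matching a fricative) — only manner changes, and always toward the following segment.
The trigger is the following segment, so the direction is regressive (anticipatory).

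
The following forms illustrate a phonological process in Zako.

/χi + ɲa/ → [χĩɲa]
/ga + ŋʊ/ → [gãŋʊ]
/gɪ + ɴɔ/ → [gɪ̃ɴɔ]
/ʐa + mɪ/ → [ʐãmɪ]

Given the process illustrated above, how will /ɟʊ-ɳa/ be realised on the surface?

The data show regressive nasality assimilation (vowel nasalisation): /i/ → [ĩ] before /ɲ/; /a/ → [ã] before /ŋ/; /ɪ/ → [ɪ̃] before /ɴ/; /a/ → [ã] before /m/ — a vowel is nasalised by an immediately following nasal consonant.
The vowel /ʊ/ is adjacent to the following nasal /ɳ/, so it acquires [+nasal] and surfaces as [ʊ̃].

[ɟʊ̃ɳa]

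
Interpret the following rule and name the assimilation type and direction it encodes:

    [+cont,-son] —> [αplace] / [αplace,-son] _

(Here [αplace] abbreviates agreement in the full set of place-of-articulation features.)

The shared variable α links the value of the place features (abbreviated [place]) on the target to the same value on the neighbouring segment, so place is the feature that assimilates.
The conditioning segment sits to the left of the focus bar, meaning the trigger precedes the segment that changes — progressive assimilation.

progressive place assimilation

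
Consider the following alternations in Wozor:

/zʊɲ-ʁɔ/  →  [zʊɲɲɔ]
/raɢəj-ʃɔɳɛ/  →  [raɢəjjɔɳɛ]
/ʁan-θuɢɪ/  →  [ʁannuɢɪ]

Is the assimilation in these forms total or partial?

The segment that alternates is /ʁ/, which surfaces as [ɲ] when adjacent to /ɲ/.
The output [ɲ] is identical to the trigger /ɲ/ — every feature (place, manner, voicing) has been copied — so this is total assimilation.
The other forms behave the same way: /ʃ/ → [j] after /j/; /θ/ → [n] after /n/ — in each case the output is a copy of the preceding consonant.

total assimilation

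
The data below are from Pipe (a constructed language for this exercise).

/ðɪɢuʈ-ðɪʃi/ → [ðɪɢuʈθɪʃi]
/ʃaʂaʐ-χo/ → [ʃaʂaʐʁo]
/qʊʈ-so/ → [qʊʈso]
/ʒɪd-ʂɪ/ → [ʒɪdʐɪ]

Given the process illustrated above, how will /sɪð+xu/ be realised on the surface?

The data show progressive voicing assimilation: /ð/ → [θ] after /ʈ/; /χ/ → [ʁ] after /ʐ/; /ʂ/ → [ʐ] after /d/. In each pair only voicing changes, matching the preceding consonant, while place and manner stay constant.
No alternation appears in [qʊʈso]: there the adjacent consonants already agree in voicing (/s/ and /ʈ/ are both voiceless), so this form is consistent with the same rule.
/x/ is a voiceless velar fricative. The preceding trigger /ð/ is voiced, so /x/ must become voiced as well.
Changing only its voicing to voiced gives [ɣ] — the voiced velar fricative.

[sɪðɣu]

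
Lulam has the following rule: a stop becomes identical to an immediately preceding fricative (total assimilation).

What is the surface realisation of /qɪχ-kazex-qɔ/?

[qɪχχazexxɔ]

/k/ is the segment targeted by the rule; it sits immediately after /χ/, so it assimilates completely and surfaces as [χ].
The same rule applies at the second boundary: /q/ → [x] next to /x/.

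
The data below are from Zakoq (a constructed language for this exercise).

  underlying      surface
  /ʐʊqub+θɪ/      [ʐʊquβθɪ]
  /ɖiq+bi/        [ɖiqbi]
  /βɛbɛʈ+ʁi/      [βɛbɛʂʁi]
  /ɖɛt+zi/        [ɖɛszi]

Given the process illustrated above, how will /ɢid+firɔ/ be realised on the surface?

[ɢizfirɔ]

The data show regressive manner assimilation: /b/ → [β] before /θ/; /ʈ/ → [ʂ] before /ʁ/; /t/ → [s] before /z/. In each pair only manner changes, matching the following consonant, while place and voice stay constant.
No alternation appears in [ɖiqbi]: there the adjacent consonants already agree in manner (/q/ and /b/ are both stops), so this form is consistent with the same rule.
The rule targets /d/ (voiced alveolar stop), which sits before the trigger /f/ (fricative).
The voiced alveolar fricative is [z], so /d/ → [z].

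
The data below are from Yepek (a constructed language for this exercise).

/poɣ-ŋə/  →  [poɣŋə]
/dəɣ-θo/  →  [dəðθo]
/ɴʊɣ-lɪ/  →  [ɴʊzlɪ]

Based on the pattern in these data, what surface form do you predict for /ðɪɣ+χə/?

[ðɪʁχə]

The data show regressive place assimilation: /ɣ/ → [ð] before /θ/; /ɣ/ → [z] before /l/. In each pair only place changes, matching the following consonant, while manner and voice stay constant.
Nothing changes in [poɣŋə]: there the adjacent consonants already agree in place (/ɣ/ and /ŋ/ are both velar), so this form is consistent with the same rule.
/ɣ/ is a voiced velar fricative. The following trigger /χ/ is uvular, so /ɣ/ must become uvular as well.
Changing only its place to uvular gives [ʁ] — the voiced uvular fricative.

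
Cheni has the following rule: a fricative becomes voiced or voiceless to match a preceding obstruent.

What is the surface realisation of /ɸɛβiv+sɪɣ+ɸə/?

/s/ is a voiceless alveolar fricative. The preceding trigger /v/ is voiced, so /s/ must become voiced as well.
A voiced alveolar fricative is [z], so the surface segment is [z].
The same rule applies at the second boundary: /ɸ/ → [β] next to /ɣ/.

[ɸɛβivzɪɣβə]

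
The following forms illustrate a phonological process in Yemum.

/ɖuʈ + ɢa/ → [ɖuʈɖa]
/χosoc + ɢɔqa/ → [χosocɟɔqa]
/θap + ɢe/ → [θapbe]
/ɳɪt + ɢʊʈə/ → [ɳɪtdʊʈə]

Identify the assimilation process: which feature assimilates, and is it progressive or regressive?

progressive place assimilation

Comparing underlying and surface forms, /ɢ/ → [ɖ] is the alternation; the neighbouring /ʈ/ is constant.
/ɢ/ is uvular while /ʈ/ is retroflex; the output [ɖ] is retroflex, matching the trigger — so the feature that spreads is place.
Manner and voice are unchanged, so the assimilation is partial, not total.
The other alternating forms pattern the same way: /ɢ/ → [ɟ] after /c/ (uvular → palatal, matching palatal); /ɢ/ → [b] after /p/ (uvular → bilabial, matching bilabial); /ɢ/ → [d] after /t/ (uvular → alveolar, matching alveolar) — only place changes, and always toward the preceding segment.
Since the segment that changes follows the conditioning segment, the assimilation is progressive.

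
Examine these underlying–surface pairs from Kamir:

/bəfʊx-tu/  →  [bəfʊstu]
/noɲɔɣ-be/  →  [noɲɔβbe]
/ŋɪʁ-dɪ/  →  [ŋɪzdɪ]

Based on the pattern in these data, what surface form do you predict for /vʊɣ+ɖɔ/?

[vʊʐɖɔ]

The data show regressive place assimilation: /x/ → [s] before /t/; /ɣ/ → [β] before /b/; /ʁ/ → [z] before /d/. In each pair only place changes, matching the following consonant, while manner and voice stay constant.
/ɣ/ is a voiced velar fricative. The following trigger /ɖ/ is retroflex, so /ɣ/ must become retroflex as well.
A voiced retroflex fricative is [ʐ], so the surface segment is [ʐ].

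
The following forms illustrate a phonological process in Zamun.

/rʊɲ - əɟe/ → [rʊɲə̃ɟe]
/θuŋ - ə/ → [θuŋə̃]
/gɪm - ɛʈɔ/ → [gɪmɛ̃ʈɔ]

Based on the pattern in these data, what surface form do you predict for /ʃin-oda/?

[ʃinõda]

The data show progressive nasality assimilation (vowel nasalisation): /ə/ → [ə̃] after /ɲ/; /ə/ → [ə̃] after /ŋ/; /ɛ/ → [ɛ̃] after /m/ — a vowel is nasalised by an immediately preceding nasal consonant.
/o/ sits next to the nasal /n/ and is therefore nasalised to [õ].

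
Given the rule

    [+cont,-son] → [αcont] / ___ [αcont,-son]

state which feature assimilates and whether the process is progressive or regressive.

The rule copies [cont] (continuancy) from the environment onto the target fricatives; since [±cont] encodes the stop/fricative manner contrast, the assimilating dimension is manner.
Since the environment is written after the underscore, the trigger follows the target; the direction is regressive.

regressive manner assimilation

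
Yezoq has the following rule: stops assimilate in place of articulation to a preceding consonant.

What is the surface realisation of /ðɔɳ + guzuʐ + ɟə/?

The rule targets /g/ (voiced velar stop), which sits after the trigger /ɳ/ (retroflex).
Changing only its place to retroflex gives [ɖ] — the voiced retroflex stop.
The same rule applies at the second boundary: /ɟ/ → [ɖ] next to /ʐ/.

[ðɔɳɖuzuʐɖə]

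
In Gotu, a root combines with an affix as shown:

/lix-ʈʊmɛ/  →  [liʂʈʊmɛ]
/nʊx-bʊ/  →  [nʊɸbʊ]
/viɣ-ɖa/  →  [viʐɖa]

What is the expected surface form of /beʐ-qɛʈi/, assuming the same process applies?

The data show regressive place assimilation: /x/ → [ʂ] before /ʈ/; /x/ → [ɸ] before /b/; /ɣ/ → [ʐ] before /ɖ/. In each pair only place changes, matching the following consonant, while manner and voice stay constant.
The rule targets /ʐ/ (voiced retroflex fricative), which sits before the trigger /q/ (uvular).
Changing only its place to uvular gives [ʁ] — the voiced uvular fricative.

[beʁqɛʈi]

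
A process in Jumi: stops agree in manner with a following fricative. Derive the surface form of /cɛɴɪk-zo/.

The rule targets /k/ (voiceless velar stop), which sits before the trigger /z/ (fricative).
A voiceless velar fricative is [x], so the surface segment is [x].

[cɛɴɪxzo]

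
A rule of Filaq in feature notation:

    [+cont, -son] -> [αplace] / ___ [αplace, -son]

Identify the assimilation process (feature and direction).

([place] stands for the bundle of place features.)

regressive place assimilation

The shared variable α links the value of the place features (abbreviated [place]) on the target to the same value on the neighbouring segment, so place is the feature that assimilates.
The conditioning segment sits to the right of the focus bar, meaning the trigger follows the segment that changes — regressive assimilation.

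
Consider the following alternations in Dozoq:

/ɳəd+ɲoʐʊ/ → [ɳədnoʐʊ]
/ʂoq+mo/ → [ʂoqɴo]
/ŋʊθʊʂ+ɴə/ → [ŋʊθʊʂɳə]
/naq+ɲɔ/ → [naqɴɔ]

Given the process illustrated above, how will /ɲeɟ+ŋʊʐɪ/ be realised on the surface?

The data show progressive place assimilation: /ɲ/ → [n] after /d/; /m/ → [ɴ] after /q/; /ɴ/ → [ɳ] after /ʂ/; /ɲ/ → [ɴ] after /q/. In each pair only place changes, matching the preceding consonant, while manner and voice stay constant.
/ŋ/ is a voiced velar nasal. The preceding trigger /ɟ/ is palatal, so /ŋ/ must become palatal as well.
The voiced palatal nasal is [ɲ], so /ŋ/ → [ɲ].

[ɲeɟɲʊʐɪ]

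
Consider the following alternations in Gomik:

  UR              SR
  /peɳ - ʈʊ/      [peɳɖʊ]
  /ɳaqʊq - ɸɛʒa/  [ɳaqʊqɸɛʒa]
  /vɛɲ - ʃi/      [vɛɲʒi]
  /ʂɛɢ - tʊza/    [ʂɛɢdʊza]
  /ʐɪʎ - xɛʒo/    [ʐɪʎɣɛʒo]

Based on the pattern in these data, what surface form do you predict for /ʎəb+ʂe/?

[ʎəbʐe]

The data show progressive voicing assimilation: /ʈ/ → [ɖ] after /ɳ/; /ʃ/ → [ʒ] after /ɲ/; /t/ → [d] after /ɢ/; /x/ → [ɣ] after /ʎ/. In each pair only voicing changes, matching the preceding consonant, while place and manner stay constant.
No alternation appears in [ɳaqʊqɸɛʒa]: there the adjacent consonants already agree in voicing (/ɸ/ and /q/ are both voiceless), so this form is consistent with the same rule.
The rule targets /ʂ/ (voiceless retroflex fricative), which sits after the trigger /b/ (voiced).
Changing only its voicing to voiced gives [ʐ] — the voiced retroflex fricative.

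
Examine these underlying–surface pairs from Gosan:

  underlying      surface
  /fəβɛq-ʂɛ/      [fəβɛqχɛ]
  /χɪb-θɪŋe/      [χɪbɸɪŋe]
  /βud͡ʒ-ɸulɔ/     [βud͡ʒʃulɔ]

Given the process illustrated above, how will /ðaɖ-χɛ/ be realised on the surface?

The data show progressive place assimilation: /ʂ/ → [χ] after /q/; /θ/ → [ɸ] after /b/; /ɸ/ → [ʃ] after /d͡ʒ/. In each pair only place changes, matching the preceding consonant, while manner and voice stay constant.
/χ/ is a voiceless uvular fricative. The preceding trigger /ɖ/ is retroflex, so /χ/ must become retroflex as well.
The voiceless retroflex fricative is [ʂ], so /χ/ → [ʂ].

[ðaɖʂɛ]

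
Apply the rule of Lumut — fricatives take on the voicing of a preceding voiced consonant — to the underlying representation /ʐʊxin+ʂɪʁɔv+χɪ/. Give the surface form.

The rule targets /ʂ/ (voiceless retroflex fricative), which sits after the trigger /n/ (voiced).
Changing only its voicing to voiced gives [ʐ] — the voiced retroflex fricative.
The same rule applies at the second boundary: /χ/ → [ʁ] next to /v/.

[ʐʊxinʐɪʁɔvʁɪ]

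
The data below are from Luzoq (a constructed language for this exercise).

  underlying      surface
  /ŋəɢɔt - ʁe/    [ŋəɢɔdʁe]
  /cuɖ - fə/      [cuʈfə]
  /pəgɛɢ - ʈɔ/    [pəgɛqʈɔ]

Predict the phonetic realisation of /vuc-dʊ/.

The data show regressive voicing assimilation: /t/ → [d] before /ʁ/; /ɖ/ → [ʈ] before /f/; /ɢ/ → [q] before /ʈ/. In each pair only voicing changes, matching the following consonant, while place and manner stay constant.
/c/ is a voiceless palatal stop. The following trigger /d/ is voiced, so /c/ must become voiced as well.
A voiced palatal stop is [ɟ], so the surface segment is [ɟ].

[vuɟdʊ]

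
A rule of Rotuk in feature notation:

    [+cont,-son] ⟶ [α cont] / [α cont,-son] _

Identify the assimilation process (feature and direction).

progressive manner assimilation

The rule copies [cont] (continuancy) from the environment onto the target fricatives; since [±cont] encodes the stop/fricative manner contrast, the assimilating dimension is manner.
Since the environment is written before the underscore, the trigger precedes the target; the direction is progressive.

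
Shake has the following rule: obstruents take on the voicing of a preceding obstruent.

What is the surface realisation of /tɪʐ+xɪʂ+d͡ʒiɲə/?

/x/ is a voiceless velar fricative. The preceding trigger /ʐ/ is voiced, so /x/ must become voiced as well.
The voiced velar fricative is [ɣ], so /x/ → [ɣ].
The same rule applies at the second boundary: /d͡ʒ/ → [t͡ʃ] next to /ʂ/.

[tɪʐɣɪʂt͡ʃiɲə]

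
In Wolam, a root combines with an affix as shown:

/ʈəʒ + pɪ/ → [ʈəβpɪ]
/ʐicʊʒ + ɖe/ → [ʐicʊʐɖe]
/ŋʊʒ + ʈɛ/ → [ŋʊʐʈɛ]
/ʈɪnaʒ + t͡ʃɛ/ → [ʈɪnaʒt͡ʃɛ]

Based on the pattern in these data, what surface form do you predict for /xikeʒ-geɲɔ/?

[xikeɣgeɲɔ]

The data show regressive place assimilation: /ʒ/ → [β] before /p/; /ʒ/ → [ʐ] before /ɖ/; /ʒ/ → [ʐ] before /ʈ/. In each pair only place changes, matching the following consonant, while manner and voice stay constant.
No alternation appears in [ʈɪnaʒt͡ʃɛ]: there the adjacent consonants already agree in place (/ʒ/ and /t͡ʃ/ are both postalveolar), so this form is consistent with the same rule.
/ʒ/ is a voiced postalveolar fricative. The following trigger /g/ is velar, so /ʒ/ must become velar as well.
The voiced velar fricative is [ɣ], so /ʒ/ → [ɣ].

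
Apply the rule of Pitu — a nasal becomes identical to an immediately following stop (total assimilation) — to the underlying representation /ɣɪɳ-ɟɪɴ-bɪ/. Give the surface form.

/ɳ/ is the segment targeted by the rule; it sits immediately before /ɟ/, so it assimilates completely and surfaces as [ɟ].
At the second juncture, /ɴ/ likewise becomes [b] adjacent to /b/.

[ɣɪɟɟɪbbɪ]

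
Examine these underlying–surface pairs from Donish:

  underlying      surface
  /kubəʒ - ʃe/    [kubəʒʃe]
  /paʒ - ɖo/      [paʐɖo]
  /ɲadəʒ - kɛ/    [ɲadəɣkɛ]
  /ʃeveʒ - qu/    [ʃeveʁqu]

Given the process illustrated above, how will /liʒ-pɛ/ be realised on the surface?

[liβpɛ]

The data show regressive place assimilation: /ʒ/ → [ʐ] before /ɖ/; /ʒ/ → [ɣ] before /k/; /ʒ/ → [ʁ] before /q/. In each pair only place changes, matching the following consonant, while manner and voice stay constant.
No alternation appears in [kubəʒʃe]: there the adjacent consonants already agree in place (/ʒ/ and /ʃ/ are both postalveolar), so this form is consistent with the same rule.
/ʒ/ is a voiced postalveolar fricative. The following trigger /p/ is bilabial, so /ʒ/ must become bilabial as well.
A voiced bilabial fricative is [β], so the surface segment is [β].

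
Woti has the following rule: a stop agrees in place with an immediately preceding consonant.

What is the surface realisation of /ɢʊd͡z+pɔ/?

/p/ is a voiceless bilabial stop. The preceding trigger /d͡z/ is alveolar, so /p/ must become alveolar as well.
A voiceless alveolar stop is [t], so the surface segment is [t].

[ɢʊd͡ztɔ]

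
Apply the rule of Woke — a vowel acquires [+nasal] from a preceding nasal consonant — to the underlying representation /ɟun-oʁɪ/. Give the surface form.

/o/ sits next to the nasal /n/ and is therefore nasalised to [õ].

[ɟunõʁɪ]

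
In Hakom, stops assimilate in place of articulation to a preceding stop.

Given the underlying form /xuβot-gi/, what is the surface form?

The rule targets /g/ (voiced velar stop), which sits after the trigger /t/ (alveolar).
The voiced alveolar stop is [d], so /g/ → [d].

[xuβotdi]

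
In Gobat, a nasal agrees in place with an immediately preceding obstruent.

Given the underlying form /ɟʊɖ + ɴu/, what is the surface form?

The rule targets /ɴ/ (voiced uvular nasal), which sits after the trigger /ɖ/ (retroflex).
A voiced retroflex nasal is [ɳ], so the surface segment is [ɳ].

[ɟʊɖɳu]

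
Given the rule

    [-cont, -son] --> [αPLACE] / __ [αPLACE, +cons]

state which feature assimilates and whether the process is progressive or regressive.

regressive place assimilation

The rule copies the place features (abbreviated [PLACE]) from the environment onto the target, so the assimilating feature is place.
Since the environment is written after the underscore, the trigger follows the target; the direction is regressive.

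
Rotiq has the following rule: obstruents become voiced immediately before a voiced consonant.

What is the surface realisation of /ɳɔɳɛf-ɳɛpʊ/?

[ɳɔɳɛvɳɛpʊ]

The rule targets /f/ (voiceless labiodental fricative), which sits before the trigger /ɳ/ (voiced).
The voiced labiodental fricative is [v], so /f/ → [v].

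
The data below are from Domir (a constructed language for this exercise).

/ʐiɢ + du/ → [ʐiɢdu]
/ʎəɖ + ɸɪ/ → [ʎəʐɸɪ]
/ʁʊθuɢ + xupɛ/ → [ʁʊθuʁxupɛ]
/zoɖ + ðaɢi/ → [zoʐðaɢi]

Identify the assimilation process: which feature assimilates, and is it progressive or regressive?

The segment that alternates is /ɖ/, which surfaces as [ʐ] when adjacent to /ɸ/.
/ɖ/ is a stop while /ɸ/ is a fricative; the output [ʐ] is a fricative, matching the trigger — so the feature that spreads is manner.
Place and voice are unchanged, so the assimilation is partial, not total.
Checking the remaining alternations: /ɢ/ → [ʁ] before /x/ (stop → fricative, matching a fricative); /ɖ/ → [ʐ] before /ð/ (stop → fricative, matching a fricative) — only manner changes, and always toward the following segment.
Nothing changes in [ʐiɢdu]: there the adjacent consonants already agree in manner (/ɢ/ and /d/ are both stops), so this form is consistent with the same rule.
Since the segment that changes precedes the conditioning segment, the assimilation is regressive.

regressive manner assimilation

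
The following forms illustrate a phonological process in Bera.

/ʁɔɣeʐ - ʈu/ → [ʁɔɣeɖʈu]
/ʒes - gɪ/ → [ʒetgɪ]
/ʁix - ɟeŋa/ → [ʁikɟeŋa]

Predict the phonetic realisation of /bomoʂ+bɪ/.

The data show regressive manner assimilation: /ʐ/ → [ɖ] before /ʈ/; /s/ → [t] before /g/; /x/ → [k] before /ɟ/. In each pair only manner changes, matching the following consonant, while place and voice stay constant.
/ʂ/ is a voiceless retroflex fricative. The following trigger /b/ is a stop, so /ʂ/ must become a stop as well.
The voiceless retroflex stop is [ʈ], so /ʂ/ → [ʈ].

[bomoʈbɪ]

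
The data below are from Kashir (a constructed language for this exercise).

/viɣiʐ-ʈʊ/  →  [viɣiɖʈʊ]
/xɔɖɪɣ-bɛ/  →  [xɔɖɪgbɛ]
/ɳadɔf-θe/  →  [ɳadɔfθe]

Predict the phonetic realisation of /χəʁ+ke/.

The data show regressive manner assimilation: /ʐ/ → [ɖ] before /ʈ/; /ɣ/ → [g] before /b/. In each pair only manner changes, matching the following consonant, while place and voice stay constant.
Nothing changes in [ɳadɔfθe]: there the adjacent consonants already agree in manner (/f/ and /θ/ are both fricatives), so this form is consistent with the same rule.
/ʁ/ is a voiced uvular fricative. The following trigger /k/ is a stop, so /ʁ/ must become a stop as well.
Changing only its manner to stop gives [ɢ] — the voiced uvular stop.

[χəɢke]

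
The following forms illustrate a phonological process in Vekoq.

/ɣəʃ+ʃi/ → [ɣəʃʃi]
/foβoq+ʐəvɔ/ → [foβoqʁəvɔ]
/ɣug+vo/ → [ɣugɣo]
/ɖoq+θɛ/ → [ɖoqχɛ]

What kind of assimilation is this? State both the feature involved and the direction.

The segment that alternates is /ʐ/, which surfaces as [ʁ] when adjacent to /q/.
The change retroflex → uvular matches the place of the preceding /q/, identifying this as place assimilation.
Manner and voice are unchanged, so the assimilation is partial, not total.
Checking the remaining alternations: /v/ → [ɣ] after /g/ (labiodental → velar, matching velar); /θ/ → [χ] after /q/ (dental → uvular, matching uvular) — only place changes, and always toward the preceding segment.
No alternation appears in [ɣəʃʃi]: there the adjacent consonants already agree in place (/ʃ/ and /ʃ/ are both postalveolar), so this form is consistent with the same rule.
Since the segment that changes follows the conditioning segment, the assimilation is progressive.

progressive place assimilation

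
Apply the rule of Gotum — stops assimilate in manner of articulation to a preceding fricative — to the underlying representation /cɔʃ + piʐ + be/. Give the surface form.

The rule targets /p/ (voiceless bilabial stop), which sits after the trigger /ʃ/ (fricative).
The voiceless bilabial fricative is [ɸ], so /p/ → [ɸ].
At the second juncture, /b/ likewise becomes [β] adjacent to /ʐ/.

[cɔʃɸiʐβe]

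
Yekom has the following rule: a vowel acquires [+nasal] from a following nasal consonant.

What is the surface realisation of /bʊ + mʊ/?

/ʊ/ sits next to the nasal /m/ and is therefore nasalised to [ʊ̃].

[bʊ̃mʊ]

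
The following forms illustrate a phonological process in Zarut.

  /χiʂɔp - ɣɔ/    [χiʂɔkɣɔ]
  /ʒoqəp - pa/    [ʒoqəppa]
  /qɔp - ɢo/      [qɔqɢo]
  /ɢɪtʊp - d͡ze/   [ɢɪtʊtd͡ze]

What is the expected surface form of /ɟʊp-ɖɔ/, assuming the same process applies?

The data show regressive place assimilation: /p/ → [k] before /ɣ/; /p/ → [q] before /ɢ/; /p/ → [t] before /d͡z/. In each pair only place changes, matching the following consonant, while manner and voice stay constant.
Nothing changes in [ʒoqəppa]: there the adjacent consonants already agree in place (/p/ and /p/ are both bilabial), so this form is consistent with the same rule.
The rule targets /p/ (voiceless bilabial stop), which sits before the trigger /ɖ/ (retroflex).
Changing only its place to retroflex gives [ʈ] — the voiceless retroflex stop.

[ɟʊʈɖɔ]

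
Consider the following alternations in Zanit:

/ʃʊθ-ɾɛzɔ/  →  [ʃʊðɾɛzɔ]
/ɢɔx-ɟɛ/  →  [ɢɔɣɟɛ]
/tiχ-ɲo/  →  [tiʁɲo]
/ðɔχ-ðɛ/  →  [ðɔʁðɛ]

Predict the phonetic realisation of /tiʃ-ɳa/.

[tiʒɳa]

The data show regressive voicing assimilation: /θ/ → [ð] before /ɾ/; /x/ → [ɣ] before /ɟ/; /χ/ → [ʁ] before /ɲ/; /χ/ → [ʁ] before /ð/. In each pair only voicing changes, matching the following consonant, while place and manner stay constant.
/ʃ/ is a voiceless postalveolar fricative. The following trigger /ɳ/ is voiced, so /ʃ/ must become voiced as well.
Changing only its voicing to voiced gives [ʒ] — the voiced postalveolar fricative.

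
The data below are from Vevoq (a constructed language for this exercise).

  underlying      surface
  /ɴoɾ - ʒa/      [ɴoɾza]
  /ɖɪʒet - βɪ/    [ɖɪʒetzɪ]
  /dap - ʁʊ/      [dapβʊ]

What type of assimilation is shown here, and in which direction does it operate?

progressive place assimilation

The segment that alternates is /ʒ/, which surfaces as [z] when adjacent to /ɾ/.
The change postalveolar → alveolar matches the place of the preceding /ɾ/, identifying this as place assimilation.
Manner and voice are unchanged, so the assimilation is partial, not total.
Checking the remaining alternations: /β/ → [z] after /t/ (bilabial → alveolar, matching alveolar); /ʁ/ → [β] after /p/ (uvular → bilabial, matching bilabial) — only place changes, and always toward the preceding segment.
Since the segment that changes follows the conditioning segment, the assimilation is progressive.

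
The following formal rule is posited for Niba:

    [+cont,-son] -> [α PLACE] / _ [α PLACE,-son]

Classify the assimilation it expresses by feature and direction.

The shared variable α links the value of the place features (abbreviated [PLACE]) on the target to the same value on the neighbouring segment, so place is the feature that assimilates.
The conditioning segment sits to the right of the focus bar, meaning the trigger follows the segment that changes — regressive assimilation.

regressive place assimilation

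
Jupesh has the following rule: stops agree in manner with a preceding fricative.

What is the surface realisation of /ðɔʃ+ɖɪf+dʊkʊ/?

The rule targets /ɖ/ (voiced retroflex stop), which sits after the trigger /ʃ/ (fricative).
The voiced retroflex fricative is [ʐ], so /ɖ/ → [ʐ].
At the second juncture, /d/ likewise becomes [z] adjacent to /f/.

[ðɔʃʐɪfzʊkʊ]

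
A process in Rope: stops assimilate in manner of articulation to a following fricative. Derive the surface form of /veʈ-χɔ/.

The rule targets /ʈ/ (voiceless retroflex stop), which sits before the trigger /χ/ (fricative).
A voiceless retroflex fricative is [ʂ], so the surface segment is [ʂ].

[veʂχɔ]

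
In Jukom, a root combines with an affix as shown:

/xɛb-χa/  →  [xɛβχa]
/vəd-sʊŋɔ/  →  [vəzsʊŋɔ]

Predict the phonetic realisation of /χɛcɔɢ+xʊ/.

The data show regressive manner assimilation: /b/ → [β] before /χ/; /d/ → [z] before /s/. In each pair only manner changes, matching the following consonant, while place and voice stay constant.
The rule targets /ɢ/ (voiced uvular stop), which sits before the trigger /x/ (fricative).
A voiced uvular fricative is [ʁ], so the surface segment is [ʁ].

[χɛcɔʁxʊ]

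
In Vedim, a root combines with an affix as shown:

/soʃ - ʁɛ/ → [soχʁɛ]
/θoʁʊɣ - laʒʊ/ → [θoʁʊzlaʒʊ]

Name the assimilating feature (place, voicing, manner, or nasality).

Comparing underlying and surface forms, /ʃ/ → [χ] is the alternation; the neighbouring /ʁ/ is constant.
The change postalveolar → uvular matches the place of the following /ʁ/, identifying this as place assimilation.
The other alternating form patterns the same way: /ɣ/ → [z] before /l/ (velar → alveolar, matching alveolar) — only place changes, and always toward the following segment.

place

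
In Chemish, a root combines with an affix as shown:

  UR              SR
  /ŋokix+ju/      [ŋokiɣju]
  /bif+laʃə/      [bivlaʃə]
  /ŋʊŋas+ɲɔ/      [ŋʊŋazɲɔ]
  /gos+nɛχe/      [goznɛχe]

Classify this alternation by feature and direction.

regressive voicing assimilation

Underlying /x/ is realised as [ɣ] next to /j/; /j/ itself does not change.
The change voiceless → voiced matches the voicing of the following /j/, identifying this as voicing assimilation.
Place and manner are unchanged, so the assimilation is partial, not total.
The same holds elsewhere in the data: /f/ → [v] before /l/ (voiceless → voiced, matching voiced); /s/ → [z] before /ɲ/ (voiceless → voiced, matching voiced); /s/ → [z] before /n/ (voiceless → voiced, matching voiced) — only voicing changes, and always toward the following segment.
The trigger is the following segment, so the direction is regressive (anticipatory).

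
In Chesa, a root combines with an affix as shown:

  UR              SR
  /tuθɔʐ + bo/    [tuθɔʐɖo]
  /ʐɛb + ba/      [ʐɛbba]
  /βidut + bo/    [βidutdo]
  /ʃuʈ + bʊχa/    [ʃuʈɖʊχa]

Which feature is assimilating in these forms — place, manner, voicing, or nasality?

The segment that alternates is /b/, which surfaces as [ɖ] when adjacent to /ʐ/.
/b/ is bilabial while /ʐ/ is retroflex; the output [ɖ] is retroflex, matching the trigger — so the feature that spreads is place.
Checking the remaining alternations: /b/ → [d] after /t/ (bilabial → alveolar, matching alveolar); /b/ → [ɖ] after /ʈ/ (bilabial → retroflex, matching retroflex) — only place changes, and always toward the preceding segment.
No alternation appears in [ʐɛbba]: there the adjacent consonants already agree in place (/b/ and /b/ are both bilabial), so this form is consistent with the same rule.

place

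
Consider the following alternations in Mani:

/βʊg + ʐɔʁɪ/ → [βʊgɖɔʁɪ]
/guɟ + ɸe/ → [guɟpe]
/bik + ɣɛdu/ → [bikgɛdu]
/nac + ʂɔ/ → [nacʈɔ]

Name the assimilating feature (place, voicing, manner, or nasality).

Comparing underlying and surface forms, /ʐ/ → [ɖ] is the alternation; the neighbouring /g/ is constant.
The change fricative → stop matches the manner of the preceding /g/, identifying this as manner assimilation.
The other alternating forms pattern the same way: /ɸ/ → [p] after /ɟ/ (fricative → stop, matching a stop); /ɣ/ → [g] after /k/ (fricative → stop, matching a stop); /ʂ/ → [ʈ] after /c/ (fricative → stop, matching a stop) — only manner changes, and always toward the preceding segment.

manner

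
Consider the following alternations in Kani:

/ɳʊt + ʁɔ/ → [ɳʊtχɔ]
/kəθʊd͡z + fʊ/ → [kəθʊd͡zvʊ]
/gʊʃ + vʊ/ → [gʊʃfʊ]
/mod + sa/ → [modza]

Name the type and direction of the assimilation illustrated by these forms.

Comparing underlying and surface forms, /ʁ/ → [χ] is the alternation; the neighbouring /t/ is constant.
/ʁ/ is voiced while /t/ is voiceless; the output [χ] is voiceless, matching the trigger — so the feature that spreads is voicing.
Place and manner are unchanged, so the assimilation is partial, not total.
The other alternating forms pattern the same way: /f/ → [v] after /d͡z/ (voiceless → voiced, matching voiced); /v/ → [f] after /ʃ/ (voiced → voiceless, matching voiceless); /s/ → [z] after /d/ (voiceless → voiced, matching voiced) — only voicing changes, and always toward the preceding segment.
The trigger is the preceding segment, so the direction is progressive (perseverative).

progressive voicing assimilation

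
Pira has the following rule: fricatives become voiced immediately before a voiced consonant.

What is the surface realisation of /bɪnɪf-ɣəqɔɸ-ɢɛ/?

[bɪnɪvɣəqɔβɢɛ]

/f/ is a voiceless labiodental fricative. The following trigger /ɣ/ is voiced, so /f/ must become voiced as well.
A voiced labiodental fricative is [v], so the surface segment is [v].
At the second juncture, /ɸ/ likewise becomes [β] adjacent to /ɢ/.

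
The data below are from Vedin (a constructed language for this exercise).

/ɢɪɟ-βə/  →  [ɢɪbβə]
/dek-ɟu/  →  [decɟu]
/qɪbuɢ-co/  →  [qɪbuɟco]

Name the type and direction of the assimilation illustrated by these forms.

regressive place assimilation

Comparing underlying and surface forms, /ɟ/ → [b] is the alternation; the neighbouring /β/ is constant.
The change palatal → bilabial matches the place of the following /β/, identifying this as place assimilation.
Manner and voice are unchanged, so the assimilation is partial, not total.
Checking the remaining alternations: /k/ → [c] before /ɟ/ (velar → palatal, matching palatal); /ɢ/ → [ɟ] before /c/ (uvular → palatal, matching palatal) — only place changes, and always toward the following segment.
The trigger is the following segment, so the direction is regressive (anticipatory).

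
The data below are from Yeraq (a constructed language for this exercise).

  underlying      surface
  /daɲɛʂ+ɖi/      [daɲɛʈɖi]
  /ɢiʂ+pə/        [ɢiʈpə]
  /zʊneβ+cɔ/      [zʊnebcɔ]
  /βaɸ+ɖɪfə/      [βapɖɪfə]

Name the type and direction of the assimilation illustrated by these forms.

Comparing underlying and surface forms, /ʂ/ → [ʈ] is the alternation; the neighbouring /ɖ/ is constant.
The change fricative → stop matches the manner of the following /ɖ/, identifying this as manner assimilation.
Place and voice are unchanged, so the assimilation is partial, not total.
The other alternating forms pattern the same way: /ʂ/ → [ʈ] before /p/ (fricative → stop, matching a stop); /β/ → [b] before /c/ (fricative → stop, matching a stop); /ɸ/ → [p] before /ɖ/ (fricative → stop, matching a stop) — only manner changes, and always toward the following segment.
The trigger is the following segment, so the direction is regressive (anticipatory).

regressive manner assimilation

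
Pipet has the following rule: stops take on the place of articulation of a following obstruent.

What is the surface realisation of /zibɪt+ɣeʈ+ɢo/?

[zibɪkɣeqɢo]

/t/ is a voiceless alveolar stop. The following trigger /ɣ/ is velar, so /t/ must become velar as well.
Changing only its place to velar gives [k] — the voiceless velar stop.
At the second juncture, /ʈ/ likewise becomes [q] adjacent to /ɢ/.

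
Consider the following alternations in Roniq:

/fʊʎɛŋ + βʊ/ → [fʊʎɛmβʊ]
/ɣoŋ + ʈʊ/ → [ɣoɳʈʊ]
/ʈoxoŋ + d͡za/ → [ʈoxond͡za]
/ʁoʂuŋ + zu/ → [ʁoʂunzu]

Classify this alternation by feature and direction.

regressive place assimilation

The segment that alternates is /ŋ/, which surfaces as [m] when adjacent to /β/.
/ŋ/ is velar while /β/ is bilabial; the output [m] is bilabial, matching the trigger — so the feature that spreads is place.
Manner and voice are unchanged, so the assimilation is partial, not total.
The other alternating forms pattern the same way: /ŋ/ → [ɳ] before /ʈ/ (velar → retroflex, matching retroflex); /ŋ/ → [n] before /d͡z/ (velar → alveolar, matching alveolar); /ŋ/ → [n] before /z/ (velar → alveolar, matching alveolar) — only place changes, and always toward the following segment.
The trigger is the following segment, so the direction is regressive (anticipatory).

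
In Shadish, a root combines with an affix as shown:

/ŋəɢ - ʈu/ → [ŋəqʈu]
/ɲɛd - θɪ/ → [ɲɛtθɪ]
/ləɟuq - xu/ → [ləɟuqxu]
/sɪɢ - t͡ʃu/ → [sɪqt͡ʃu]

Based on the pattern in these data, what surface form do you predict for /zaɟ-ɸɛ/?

The data show regressive voicing assimilation: /ɢ/ → [q] before /ʈ/; /d/ → [t] before /θ/; /ɢ/ → [q] before /t͡ʃ/. In each pair only voicing changes, matching the following consonant, while place and manner stay constant.
Nothing changes in [ləɟuqxu]: there the adjacent consonants already agree in voicing (/q/ and /x/ are both voiceless), so this form is consistent with the same rule.
The rule targets /ɟ/ (voiced palatal stop), which sits before the trigger /ɸ/ (voiceless).
The voiceless palatal stop is [c], so /ɟ/ → [c].

[zacɸɛ]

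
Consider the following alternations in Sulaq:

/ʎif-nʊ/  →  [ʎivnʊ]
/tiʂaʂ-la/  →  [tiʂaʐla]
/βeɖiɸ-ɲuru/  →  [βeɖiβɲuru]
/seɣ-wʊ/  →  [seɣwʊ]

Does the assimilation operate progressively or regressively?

regressive

Underlying /f/ is realised as [v] next to /n/; /n/ itself does not change.
/f/ is voiceless while /n/ is voiced; the output [v] is voiced, matching the trigger — so the feature that spreads is voicing.
Checking the remaining alternations: /ʂ/ → [ʐ] before /l/ (voiceless → voiced, matching voiced); /ɸ/ → [β] before /ɲ/ (voiceless → voiced, matching voiced) — only voicing changes, and always toward the following segment.
Nothing changes in [seɣwʊ]: there the adjacent consonants already agree in voicing (/ɣ/ and /w/ are both voiced), so this form is consistent with the same rule.
Since the segment that changes precedes the conditioning segment, the assimilation is regressive.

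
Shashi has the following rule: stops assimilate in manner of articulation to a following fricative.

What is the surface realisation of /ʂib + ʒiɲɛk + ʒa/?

[ʂiβʒiɲɛxʒa]

The rule targets /b/ (voiced bilabial stop), which sits before the trigger /ʒ/ (fricative).
Changing only its manner to fricative gives [β] — the voiced bilabial fricative.
At the second juncture, /k/ likewise becomes [x] adjacent to /ʒ/.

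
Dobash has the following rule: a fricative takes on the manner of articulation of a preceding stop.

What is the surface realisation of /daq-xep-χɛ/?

The rule targets /x/ (voiceless velar fricative), which sits after the trigger /q/ (stop).
Changing only its manner to stop gives [k] — the voiceless velar stop.
The same rule applies at the second boundary: /χ/ → [q] next to /p/.

[daqkepqɛ]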